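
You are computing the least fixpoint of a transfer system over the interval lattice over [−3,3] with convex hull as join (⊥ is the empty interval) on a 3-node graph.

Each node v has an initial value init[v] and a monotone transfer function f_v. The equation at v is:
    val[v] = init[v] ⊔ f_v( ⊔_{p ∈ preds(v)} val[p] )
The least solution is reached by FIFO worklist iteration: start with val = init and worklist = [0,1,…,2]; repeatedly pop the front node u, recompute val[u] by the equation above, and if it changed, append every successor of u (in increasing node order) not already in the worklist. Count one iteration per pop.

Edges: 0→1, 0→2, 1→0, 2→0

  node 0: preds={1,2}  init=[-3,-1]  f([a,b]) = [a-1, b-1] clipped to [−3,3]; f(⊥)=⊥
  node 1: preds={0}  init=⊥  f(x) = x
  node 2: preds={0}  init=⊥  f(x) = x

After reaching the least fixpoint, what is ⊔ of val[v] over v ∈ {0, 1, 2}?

[-3,-1]

Iteration log — 4 steps:
  step 1. node 0  ⊔preds=⊥  new=[-3,-1]  stable
  step 2. node 1  ⊔preds=[-3,-1]  new=[-3,-1]  old=⊥  +wl: 0
  step 3. node 2  ⊔preds=[-3,-1]  new=[-3,-1]  old=⊥  +wl: 
  step 4. node 0  ⊔preds=[-3,-1]  new=[-3,-1]  stable

Least fixpoint reached:
  node 0: [-3,-1]
  node 1: [-3,-1]
  node 2: [-3,-1]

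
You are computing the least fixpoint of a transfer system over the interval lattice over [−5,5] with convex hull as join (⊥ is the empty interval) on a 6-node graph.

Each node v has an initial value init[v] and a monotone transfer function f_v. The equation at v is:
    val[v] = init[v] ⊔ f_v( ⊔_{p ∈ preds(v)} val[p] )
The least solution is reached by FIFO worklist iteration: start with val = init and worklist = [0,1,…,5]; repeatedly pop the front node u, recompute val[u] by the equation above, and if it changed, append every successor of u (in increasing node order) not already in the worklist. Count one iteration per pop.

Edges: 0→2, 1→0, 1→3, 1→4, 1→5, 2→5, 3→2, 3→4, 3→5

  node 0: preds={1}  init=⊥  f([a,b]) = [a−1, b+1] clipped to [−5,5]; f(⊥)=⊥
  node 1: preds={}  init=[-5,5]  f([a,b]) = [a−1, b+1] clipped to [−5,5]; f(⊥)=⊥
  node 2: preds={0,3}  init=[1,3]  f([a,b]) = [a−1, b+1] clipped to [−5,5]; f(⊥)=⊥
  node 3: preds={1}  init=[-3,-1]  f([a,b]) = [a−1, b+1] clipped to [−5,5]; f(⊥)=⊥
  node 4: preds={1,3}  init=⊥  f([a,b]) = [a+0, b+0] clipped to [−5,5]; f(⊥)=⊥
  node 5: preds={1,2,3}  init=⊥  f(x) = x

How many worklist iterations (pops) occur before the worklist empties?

Worklist (7 pops):
  #1 pop 0: in=[-5,5] → [-5,5] (was ⊥); enqueue []
  #2 pop 1: in=⊥ → [-5,5] (no change)
  #3 pop 2: in=[-5,5] → [-5,5] (was [1,3]); enqueue []
  #4 pop 3: in=[-5,5] → [-5,5] (was [-3,-1]); enqueue [2]
  #5 pop 4: in=[-5,5] → [-5,5] (was ⊥); enqueue []
  #6 pop 5: in=[-5,5] → [-5,5] (was ⊥); enqueue []
  #7 pop 2: in=[-5,5] → [-5,5] (no change)

Fixpoint:
  val[0] = [-5,5]
  val[1] = [-5,5]
  val[2] = [-5,5]
  val[3] = [-5,5]
  val[4] = [-5,5]
  val[5] = [-5,5]

7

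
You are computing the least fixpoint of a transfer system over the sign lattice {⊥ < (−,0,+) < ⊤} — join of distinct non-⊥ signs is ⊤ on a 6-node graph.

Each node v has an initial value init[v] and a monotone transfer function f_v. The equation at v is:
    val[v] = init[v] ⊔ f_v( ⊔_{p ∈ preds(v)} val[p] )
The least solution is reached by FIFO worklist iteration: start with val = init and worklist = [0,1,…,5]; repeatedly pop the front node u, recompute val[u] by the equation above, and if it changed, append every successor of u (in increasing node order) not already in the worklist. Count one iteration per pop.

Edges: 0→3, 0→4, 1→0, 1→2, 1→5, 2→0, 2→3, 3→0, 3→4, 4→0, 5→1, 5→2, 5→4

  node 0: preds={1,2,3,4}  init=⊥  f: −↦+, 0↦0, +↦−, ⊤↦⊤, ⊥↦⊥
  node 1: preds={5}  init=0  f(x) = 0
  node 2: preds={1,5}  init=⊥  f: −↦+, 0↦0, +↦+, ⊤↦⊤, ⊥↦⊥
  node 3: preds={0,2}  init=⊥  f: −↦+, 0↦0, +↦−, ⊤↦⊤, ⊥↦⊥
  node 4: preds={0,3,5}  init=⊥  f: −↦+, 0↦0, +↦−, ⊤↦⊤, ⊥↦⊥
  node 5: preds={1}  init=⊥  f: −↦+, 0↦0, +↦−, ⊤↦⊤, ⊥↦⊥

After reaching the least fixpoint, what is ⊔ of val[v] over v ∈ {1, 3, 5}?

0

Trace (10 dequeues):
  [1] u=0 | in 0 | out 0 | prev ⊥ | push {}
  [2] u=1 | in ⊥ | out 0 | ==
  [3] u=2 | in 0 | out 0 | prev ⊥ | push {0}
  [4] u=3 | in 0 | out 0 | prev ⊥ | push {}
  [5] u=4 | in 0 | out 0 | prev ⊥ | push {}
  [6] u=5 | in 0 | out 0 | prev ⊥ | push {1,2,4}
  [7] u=0 | in 0 | out 0 | ==
  [8] u=1 | in 0 | out 0 | ==
  [9] u=2 | in 0 | out 0 | ==
  [10] u=4 | in 0 | out 0 | ==

Converged values:
  [0] 0
  [1] 0
  [2] 0
  [3] 0
  [4] 0
  [5] 0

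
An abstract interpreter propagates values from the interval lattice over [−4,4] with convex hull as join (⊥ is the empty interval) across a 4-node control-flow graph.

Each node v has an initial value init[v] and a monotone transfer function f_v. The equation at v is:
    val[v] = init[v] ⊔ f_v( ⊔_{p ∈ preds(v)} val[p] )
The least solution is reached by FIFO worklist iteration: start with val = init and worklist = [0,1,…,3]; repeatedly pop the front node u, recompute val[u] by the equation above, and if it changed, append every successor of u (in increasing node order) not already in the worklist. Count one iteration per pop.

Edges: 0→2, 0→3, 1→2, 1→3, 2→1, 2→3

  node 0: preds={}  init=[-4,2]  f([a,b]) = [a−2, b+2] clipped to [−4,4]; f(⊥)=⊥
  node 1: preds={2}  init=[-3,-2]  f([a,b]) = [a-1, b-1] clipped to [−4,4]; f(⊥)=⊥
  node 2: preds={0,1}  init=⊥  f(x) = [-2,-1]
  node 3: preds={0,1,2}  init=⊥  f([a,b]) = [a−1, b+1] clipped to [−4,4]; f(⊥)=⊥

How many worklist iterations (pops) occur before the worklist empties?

5

Trace (5 dequeues):
  [1] u=0 | in ⊥ | out [-4,2] | ==
  [2] u=1 | in ⊥ | out [-3,-2] | ==
  [3] u=2 | in [-4,2] | out [-2,-1] | prev ⊥ | push {1}
  [4] u=3 | in [-4,2] | out [-4,3] | prev ⊥ | push {}
  [5] u=1 | in [-2,-1] | out [-3,-2] | ==

Converged values:
  [0] [-4,2]
  [1] [-3,-2]
  [2] [-2,-1]
  [3] [-4,3]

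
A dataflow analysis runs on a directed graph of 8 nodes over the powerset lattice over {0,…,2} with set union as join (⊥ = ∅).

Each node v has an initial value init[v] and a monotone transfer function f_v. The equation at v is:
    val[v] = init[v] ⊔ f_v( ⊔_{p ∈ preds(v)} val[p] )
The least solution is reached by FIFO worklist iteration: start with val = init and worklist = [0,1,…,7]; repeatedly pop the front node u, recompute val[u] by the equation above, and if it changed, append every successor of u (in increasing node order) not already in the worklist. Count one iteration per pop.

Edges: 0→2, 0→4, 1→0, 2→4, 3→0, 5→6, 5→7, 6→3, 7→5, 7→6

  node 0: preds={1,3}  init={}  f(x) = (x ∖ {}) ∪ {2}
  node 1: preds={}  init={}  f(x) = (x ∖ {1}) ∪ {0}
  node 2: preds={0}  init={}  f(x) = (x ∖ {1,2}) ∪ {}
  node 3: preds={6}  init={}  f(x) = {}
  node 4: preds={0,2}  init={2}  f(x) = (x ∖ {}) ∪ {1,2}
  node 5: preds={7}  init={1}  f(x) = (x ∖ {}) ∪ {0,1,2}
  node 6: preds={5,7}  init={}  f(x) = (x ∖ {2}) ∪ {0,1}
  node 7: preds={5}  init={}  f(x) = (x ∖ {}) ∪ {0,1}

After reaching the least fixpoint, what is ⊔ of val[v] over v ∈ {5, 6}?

Worklist (14 pops):
  #1 pop 0: in={} → {2} (was {}); enqueue []
  #2 pop 1: in={} → {0} (was {}); enqueue [0]
  #3 pop 2: in={2} → {} (no change)
  #4 pop 3: in={} → {} (no change)
  #5 pop 4: in={2} → {1,2} (was {2}); enqueue []
  #6 pop 5: in={} → {0,1,2} (was {1}); enqueue []
  #7 pop 6: in={0,1,2} → {0,1} (was {}); enqueue [3]
  #8 pop 7: in={0,1,2} → {0,1,2} (was {}); enqueue [5,6]
  #9 pop 0: in={0} → {0,2} (was {2}); enqueue [2,4]
  #10 pop 3: in={0,1} → {} (no change)
  #11 pop 5: in={0,1,2} → {0,1,2} (no change)
  #12 pop 6: in={0,1,2} → {0,1} (no change)
  #13 pop 2: in={0,2} → {0} (was {}); enqueue []
  #14 pop 4: in={0,2} → {0,1,2} (was {1,2}); enqueue []

Fixpoint:
  val[0] = {0,2}
  val[1] = {0}
  val[2] = {0}
  val[3] = {}
  val[4] = {0,1,2}
  val[5] = {0,1,2}
  val[6] = {0,1}
  val[7] = {0,1,2}

{0,1,2}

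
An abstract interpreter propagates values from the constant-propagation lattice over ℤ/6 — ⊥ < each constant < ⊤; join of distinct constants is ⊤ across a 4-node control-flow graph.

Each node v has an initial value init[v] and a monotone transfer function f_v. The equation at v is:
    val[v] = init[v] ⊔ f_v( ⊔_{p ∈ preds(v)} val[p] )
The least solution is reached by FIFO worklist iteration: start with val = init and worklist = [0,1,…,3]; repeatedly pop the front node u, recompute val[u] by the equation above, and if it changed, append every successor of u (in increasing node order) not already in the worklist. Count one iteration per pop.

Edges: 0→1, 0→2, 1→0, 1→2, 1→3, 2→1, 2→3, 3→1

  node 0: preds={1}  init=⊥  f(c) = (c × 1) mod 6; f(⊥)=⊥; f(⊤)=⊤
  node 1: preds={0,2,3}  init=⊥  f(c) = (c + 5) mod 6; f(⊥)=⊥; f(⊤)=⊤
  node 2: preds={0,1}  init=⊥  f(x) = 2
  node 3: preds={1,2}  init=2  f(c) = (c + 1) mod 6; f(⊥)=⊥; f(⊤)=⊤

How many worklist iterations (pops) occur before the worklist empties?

Trace (11 dequeues):
  [1] u=0 | in ⊥ | out ⊥ | ==
  [2] u=1 | in 2 | out 1 | prev ⊥ | push {0}
  [3] u=2 | in 1 | out 2 | prev ⊥ | push {1}
  [4] u=3 | in ⊤ | out ⊤ | prev 2 | push {}
  [5] u=0 | in 1 | out 1 | prev ⊥ | push {2}
  [6] u=1 | in ⊤ | out ⊤ | prev 1 | push {0,3}
  [7] u=2 | in ⊤ | out 2 | ==
  [8] u=0 | in ⊤ | out ⊤ | prev 1 | push {1,2}
  [9] u=3 | in ⊤ | out ⊤ | ==
  [10] u=1 | in ⊤ | out ⊤ | ==
  [11] u=2 | in ⊤ | out 2 | ==

Converged values:
  [0] ⊤
  [1] ⊤
  [2] 2
  [3] ⊤

11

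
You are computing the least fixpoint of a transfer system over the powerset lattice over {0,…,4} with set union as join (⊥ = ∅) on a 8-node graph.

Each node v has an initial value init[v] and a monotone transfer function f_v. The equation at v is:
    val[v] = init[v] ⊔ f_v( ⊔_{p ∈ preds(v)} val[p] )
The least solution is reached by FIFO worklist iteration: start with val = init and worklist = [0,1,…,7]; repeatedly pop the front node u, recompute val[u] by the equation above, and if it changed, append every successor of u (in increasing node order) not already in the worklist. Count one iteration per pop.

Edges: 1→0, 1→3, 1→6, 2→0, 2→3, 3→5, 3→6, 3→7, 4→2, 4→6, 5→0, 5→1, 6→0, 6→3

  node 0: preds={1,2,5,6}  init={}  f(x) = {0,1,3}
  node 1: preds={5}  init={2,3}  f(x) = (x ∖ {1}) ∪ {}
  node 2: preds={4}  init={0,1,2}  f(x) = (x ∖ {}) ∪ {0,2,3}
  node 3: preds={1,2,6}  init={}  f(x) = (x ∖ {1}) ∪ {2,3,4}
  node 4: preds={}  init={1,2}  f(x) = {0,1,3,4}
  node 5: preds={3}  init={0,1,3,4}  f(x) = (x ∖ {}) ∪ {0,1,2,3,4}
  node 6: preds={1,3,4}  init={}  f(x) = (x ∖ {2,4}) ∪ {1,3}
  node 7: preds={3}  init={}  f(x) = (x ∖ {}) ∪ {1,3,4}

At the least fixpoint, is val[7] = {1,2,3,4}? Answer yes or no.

Worklist (13 pops):
  #1 pop 0: in={0,1,2,3,4} → {0,1,3} (was {}); enqueue []
  #2 pop 1: in={0,1,3,4} → {0,2,3,4} (was {2,3}); enqueue [0]
  #3 pop 2: in={1,2} → {0,1,2,3} (was {0,1,2}); enqueue []
  #4 pop 3: in={0,1,2,3,4} → {0,2,3,4} (was {}); enqueue []
  #5 pop 4: in={} → {0,1,2,3,4} (was {1,2}); enqueue [2]
  #6 pop 5: in={0,2,3,4} → {0,1,2,3,4} (was {0,1,3,4}); enqueue [1]
  #7 pop 6: in={0,1,2,3,4} → {0,1,3} (was {}); enqueue [3]
  #8 pop 7: in={0,2,3,4} → {0,1,2,3,4} (was {}); enqueue []
  #9 pop 0: in={0,1,2,3,4} → {0,1,3} (no change)
  #10 pop 2: in={0,1,2,3,4} → {0,1,2,3,4} (was {0,1,2,3}); enqueue [0]
  #11 pop 1: in={0,1,2,3,4} → {0,2,3,4} (no change)
  #12 pop 3: in={0,1,2,3,4} → {0,2,3,4} (no change)
  #13 pop 0: in={0,1,2,3,4} → {0,1,3} (no change)

Fixpoint:
  val[0] = {0,1,3}
  val[1] = {0,2,3,4}
  val[2] = {0,1,2,3,4}
  val[3] = {0,2,3,4}
  val[4] = {0,1,2,3,4}
  val[5] = {0,1,2,3,4}
  val[6] = {0,1,3}
  val[7] = {0,1,2,3,4}

no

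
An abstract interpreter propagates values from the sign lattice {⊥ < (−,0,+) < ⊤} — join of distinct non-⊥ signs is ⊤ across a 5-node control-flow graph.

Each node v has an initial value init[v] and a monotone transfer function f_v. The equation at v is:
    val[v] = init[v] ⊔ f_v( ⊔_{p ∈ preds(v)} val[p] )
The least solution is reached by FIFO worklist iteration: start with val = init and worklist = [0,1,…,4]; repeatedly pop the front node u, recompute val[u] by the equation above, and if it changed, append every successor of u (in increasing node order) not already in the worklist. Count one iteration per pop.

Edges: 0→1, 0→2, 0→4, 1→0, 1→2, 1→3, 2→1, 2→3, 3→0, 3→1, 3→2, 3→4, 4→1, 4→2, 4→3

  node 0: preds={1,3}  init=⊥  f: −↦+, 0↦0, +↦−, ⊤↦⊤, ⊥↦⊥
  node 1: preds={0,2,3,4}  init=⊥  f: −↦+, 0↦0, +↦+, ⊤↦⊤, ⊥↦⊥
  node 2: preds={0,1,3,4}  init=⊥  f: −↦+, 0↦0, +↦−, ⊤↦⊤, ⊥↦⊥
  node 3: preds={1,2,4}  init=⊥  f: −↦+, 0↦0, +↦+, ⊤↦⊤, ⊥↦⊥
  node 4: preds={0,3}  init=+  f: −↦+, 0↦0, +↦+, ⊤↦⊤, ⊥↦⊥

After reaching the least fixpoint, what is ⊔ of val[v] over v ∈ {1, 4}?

Iteration log — 12 steps:
  step 1. node 0  ⊔preds=⊥  new=⊥  stable
  step 2. node 1  ⊔preds=+  new=+  old=⊥  +wl: 0
  step 3. node 2  ⊔preds=+  new=−  old=⊥  +wl: 1
  step 4. node 3  ⊔preds=⊤  new=⊤  old=⊥  +wl: 2
  step 5. node 4  ⊔preds=⊤  new=⊤  old=+  +wl: 3
  step 6. node 0  ⊔preds=⊤  new=⊤  old=⊥  +wl: 4
  step 7. node 1  ⊔preds=⊤  new=⊤  old=+  +wl: 0
  step 8. node 2  ⊔preds=⊤  new=⊤  old=−  +wl: 1
  step 9. node 3  ⊔preds=⊤  new=⊤  stable
  step 10. node 4  ⊔preds=⊤  new=⊤  stable
  step 11. node 0  ⊔preds=⊤  new=⊤  stable
  step 12. node 1  ⊔preds=⊤  new=⊤  stable

Least fixpoint reached:
  node 0: ⊤
  node 1: ⊤
  node 2: ⊤
  node 3: ⊤
  node 4: ⊤

⊤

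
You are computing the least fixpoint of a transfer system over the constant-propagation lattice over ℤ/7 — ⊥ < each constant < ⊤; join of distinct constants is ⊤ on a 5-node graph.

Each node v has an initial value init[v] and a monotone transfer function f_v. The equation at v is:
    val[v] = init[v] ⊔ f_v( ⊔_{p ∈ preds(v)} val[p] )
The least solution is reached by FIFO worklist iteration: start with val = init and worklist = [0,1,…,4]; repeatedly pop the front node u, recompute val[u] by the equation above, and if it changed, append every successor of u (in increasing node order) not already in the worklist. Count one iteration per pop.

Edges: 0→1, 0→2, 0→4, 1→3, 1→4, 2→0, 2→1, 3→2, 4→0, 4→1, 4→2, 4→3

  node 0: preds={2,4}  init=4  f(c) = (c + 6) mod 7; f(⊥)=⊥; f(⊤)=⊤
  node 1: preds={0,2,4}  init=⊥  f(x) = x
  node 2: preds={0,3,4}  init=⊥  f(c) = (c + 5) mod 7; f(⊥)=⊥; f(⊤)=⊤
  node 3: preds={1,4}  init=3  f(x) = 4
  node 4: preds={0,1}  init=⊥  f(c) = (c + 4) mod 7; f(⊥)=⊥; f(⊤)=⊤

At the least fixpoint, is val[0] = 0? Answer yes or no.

Iteration log — 14 steps:
  step 1. node 0  ⊔preds=⊥  new=4  stable
  step 2. node 1  ⊔preds=4  new=4  old=⊥  +wl: 
  step 3. node 2  ⊔preds=⊤  new=⊤  old=⊥  +wl: 0,1
  step 4. node 3  ⊔preds=4  new=⊤  old=3  +wl: 2
  step 5. node 4  ⊔preds=4  new=1  old=⊥  +wl: 3
  step 6. node 0  ⊔preds=⊤  new=⊤  old=4  +wl: 4
  step 7. node 1  ⊔preds=⊤  new=⊤  old=4  +wl: 
  step 8. node 2  ⊔preds=⊤  new=⊤  stable
  step 9. node 3  ⊔preds=⊤  new=⊤  stable
  step 10. node 4  ⊔preds=⊤  new=⊤  old=1  +wl: 0,1,2,3
  step 11. node 0  ⊔preds=⊤  new=⊤  stable
  step 12. node 1  ⊔preds=⊤  new=⊤  stable
  step 13. node 2  ⊔preds=⊤  new=⊤  stable
  step 14. node 3  ⊔preds=⊤  new=⊤  stable

Least fixpoint reached:
  node 0: ⊤
  node 1: ⊤
  node 2: ⊤
  node 3: ⊤
  node 4: ⊤

no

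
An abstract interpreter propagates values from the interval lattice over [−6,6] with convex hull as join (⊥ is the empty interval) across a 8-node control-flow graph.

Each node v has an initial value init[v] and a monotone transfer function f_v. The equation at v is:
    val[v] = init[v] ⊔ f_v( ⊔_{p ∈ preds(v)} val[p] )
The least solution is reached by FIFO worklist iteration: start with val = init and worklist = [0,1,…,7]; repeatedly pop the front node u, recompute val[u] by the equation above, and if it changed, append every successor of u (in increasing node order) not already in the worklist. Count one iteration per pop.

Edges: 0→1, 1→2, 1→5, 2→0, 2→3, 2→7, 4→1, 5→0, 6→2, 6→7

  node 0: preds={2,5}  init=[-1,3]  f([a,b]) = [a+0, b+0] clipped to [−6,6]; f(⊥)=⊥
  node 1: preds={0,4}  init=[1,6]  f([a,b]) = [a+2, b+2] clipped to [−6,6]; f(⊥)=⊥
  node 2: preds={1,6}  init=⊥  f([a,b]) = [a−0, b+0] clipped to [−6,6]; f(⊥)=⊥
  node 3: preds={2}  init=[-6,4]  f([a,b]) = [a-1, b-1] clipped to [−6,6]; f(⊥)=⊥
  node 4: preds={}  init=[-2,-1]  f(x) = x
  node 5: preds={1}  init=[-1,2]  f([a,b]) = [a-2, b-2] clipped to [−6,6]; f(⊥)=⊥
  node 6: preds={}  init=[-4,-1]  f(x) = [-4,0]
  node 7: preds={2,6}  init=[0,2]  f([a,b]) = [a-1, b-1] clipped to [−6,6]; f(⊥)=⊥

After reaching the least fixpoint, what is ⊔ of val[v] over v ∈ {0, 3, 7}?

[-6,6]

Iteration log — 14 steps:
  step 1. node 0  ⊔preds=[-1,2]  new=[-1,3]  stable
  step 2. node 1  ⊔preds=[-2,3]  new=[0,6]  old=[1,6]  +wl: 
  step 3. node 2  ⊔preds=[-4,6]  new=[-4,6]  old=⊥  +wl: 0
  step 4. node 3  ⊔preds=[-4,6]  new=[-6,5]  old=[-6,4]  +wl: 
  step 5. node 4  ⊔preds=⊥  new=[-2,-1]  stable
  step 6. node 5  ⊔preds=[0,6]  new=[-2,4]  old=[-1,2]  +wl: 
  step 7. node 6  ⊔preds=⊥  new=[-4,0]  old=[-4,-1]  +wl: 2
  step 8. node 7  ⊔preds=[-4,6]  new=[-5,5]  old=[0,2]  +wl: 
  step 9. node 0  ⊔preds=[-4,6]  new=[-4,6]  old=[-1,3]  +wl: 1
  step 10. node 2  ⊔preds=[-4,6]  new=[-4,6]  stable
  step 11. node 1  ⊔preds=[-4,6]  new=[-2,6]  old=[0,6]  +wl: 2,5
  step 12. node 2  ⊔preds=[-4,6]  new=[-4,6]  stable
  step 13. node 5  ⊔preds=[-2,6]  new=[-4,4]  old=[-2,4]  +wl: 0
  step 14. node 0  ⊔preds=[-4,6]  new=[-4,6]  stable

Least fixpoint reached:
  node 0: [-4,6]
  node 1: [-2,6]
  node 2: [-4,6]
  node 3: [-6,5]
  node 4: [-2,-1]
  node 5: [-4,4]
  node 6: [-4,0]
  node 7: [-5,5]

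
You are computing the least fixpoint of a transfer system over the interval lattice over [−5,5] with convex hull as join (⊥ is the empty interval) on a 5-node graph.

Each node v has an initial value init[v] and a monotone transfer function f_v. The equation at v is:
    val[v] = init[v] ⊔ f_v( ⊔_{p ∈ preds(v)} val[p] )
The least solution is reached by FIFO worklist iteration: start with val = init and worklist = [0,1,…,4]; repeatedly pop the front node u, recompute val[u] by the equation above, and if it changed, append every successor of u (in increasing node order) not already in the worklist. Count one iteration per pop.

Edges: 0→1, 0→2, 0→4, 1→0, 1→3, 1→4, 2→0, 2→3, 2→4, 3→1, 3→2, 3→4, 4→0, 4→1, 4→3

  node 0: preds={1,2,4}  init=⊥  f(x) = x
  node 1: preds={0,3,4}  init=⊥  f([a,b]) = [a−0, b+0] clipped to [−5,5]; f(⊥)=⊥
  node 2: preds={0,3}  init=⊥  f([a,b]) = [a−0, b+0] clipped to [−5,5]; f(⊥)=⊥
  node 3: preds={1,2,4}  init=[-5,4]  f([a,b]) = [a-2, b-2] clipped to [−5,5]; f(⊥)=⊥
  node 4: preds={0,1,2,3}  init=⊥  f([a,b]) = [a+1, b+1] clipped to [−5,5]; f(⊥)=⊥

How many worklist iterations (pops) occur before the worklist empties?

Worklist (12 pops):
  #1 pop 0: in=⊥ → ⊥ (no change)
  #2 pop 1: in=[-5,4] → [-5,4] (was ⊥); enqueue [0]
  #3 pop 2: in=[-5,4] → [-5,4] (was ⊥); enqueue []
  #4 pop 3: in=[-5,4] → [-5,4] (no change)
  #5 pop 4: in=[-5,4] → [-4,5] (was ⊥); enqueue [1,3]
  #6 pop 0: in=[-5,5] → [-5,5] (was ⊥); enqueue [2,4]
  #7 pop 1: in=[-5,5] → [-5,5] (was [-5,4]); enqueue [0]
  #8 pop 3: in=[-5,5] → [-5,4] (no change)
  #9 pop 2: in=[-5,5] → [-5,5] (was [-5,4]); enqueue [3]
  #10 pop 4: in=[-5,5] → [-4,5] (no change)
  #11 pop 0: in=[-5,5] → [-5,5] (no change)
  #12 pop 3: in=[-5,5] → [-5,4] (no change)

Fixpoint:
  val[0] = [-5,5]
  val[1] = [-5,5]
  val[2] = [-5,5]
  val[3] = [-5,4]
  val[4] = [-4,5]

12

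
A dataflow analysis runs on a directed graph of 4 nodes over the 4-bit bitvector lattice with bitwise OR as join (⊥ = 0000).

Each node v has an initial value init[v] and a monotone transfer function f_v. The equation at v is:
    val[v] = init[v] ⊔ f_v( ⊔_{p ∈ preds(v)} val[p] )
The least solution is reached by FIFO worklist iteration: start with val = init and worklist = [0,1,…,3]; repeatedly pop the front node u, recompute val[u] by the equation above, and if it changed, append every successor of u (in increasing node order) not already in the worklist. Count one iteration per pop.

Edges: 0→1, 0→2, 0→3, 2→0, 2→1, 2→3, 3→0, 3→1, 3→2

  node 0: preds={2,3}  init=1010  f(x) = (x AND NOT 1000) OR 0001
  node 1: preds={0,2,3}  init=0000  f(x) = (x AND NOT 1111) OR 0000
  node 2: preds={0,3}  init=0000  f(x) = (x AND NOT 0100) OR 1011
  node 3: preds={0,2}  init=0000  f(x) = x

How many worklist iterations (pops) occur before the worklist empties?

Trace (7 dequeues):
  [1] u=0 | in 0000 | out 1011 | prev 1010 | push {}
  [2] u=1 | in 1011 | out 0000 | ==
  [3] u=2 | in 1011 | out 1011 | prev 0000 | push {0,1}
  [4] u=3 | in 1011 | out 1011 | prev 0000 | push {2}
  [5] u=0 | in 1011 | out 1011 | ==
  [6] u=1 | in 1011 | out 0000 | ==
  [7] u=2 | in 1011 | out 1011 | ==

Converged values:
  [0] 1011
  [1] 0000
  [2] 1011
  [3] 1011

7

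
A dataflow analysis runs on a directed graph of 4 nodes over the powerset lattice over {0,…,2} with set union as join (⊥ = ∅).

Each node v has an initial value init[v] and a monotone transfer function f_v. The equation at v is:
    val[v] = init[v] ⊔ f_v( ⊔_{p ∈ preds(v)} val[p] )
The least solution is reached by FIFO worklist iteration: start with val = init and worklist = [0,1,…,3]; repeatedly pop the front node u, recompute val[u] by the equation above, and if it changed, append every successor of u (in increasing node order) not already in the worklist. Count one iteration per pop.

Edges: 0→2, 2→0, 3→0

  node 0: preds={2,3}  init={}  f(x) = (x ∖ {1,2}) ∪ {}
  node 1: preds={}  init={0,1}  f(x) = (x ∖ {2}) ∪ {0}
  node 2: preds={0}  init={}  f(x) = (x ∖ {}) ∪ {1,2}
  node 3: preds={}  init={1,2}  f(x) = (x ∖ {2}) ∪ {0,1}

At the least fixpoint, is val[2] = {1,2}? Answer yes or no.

Worklist (7 pops):
  #1 pop 0: in={1,2} → {} (no change)
  #2 pop 1: in={} → {0,1} (no change)
  #3 pop 2: in={} → {1,2} (was {}); enqueue [0]
  #4 pop 3: in={} → {0,1,2} (was {1,2}); enqueue []
  #5 pop 0: in={0,1,2} → {0} (was {}); enqueue [2]
  #6 pop 2: in={0} → {0,1,2} (was {1,2}); enqueue [0]
  #7 pop 0: in={0,1,2} → {0} (no change)

Fixpoint:
  val[0] = {0}
  val[1] = {0,1}
  val[2] = {0,1,2}
  val[3] = {0,1,2}

no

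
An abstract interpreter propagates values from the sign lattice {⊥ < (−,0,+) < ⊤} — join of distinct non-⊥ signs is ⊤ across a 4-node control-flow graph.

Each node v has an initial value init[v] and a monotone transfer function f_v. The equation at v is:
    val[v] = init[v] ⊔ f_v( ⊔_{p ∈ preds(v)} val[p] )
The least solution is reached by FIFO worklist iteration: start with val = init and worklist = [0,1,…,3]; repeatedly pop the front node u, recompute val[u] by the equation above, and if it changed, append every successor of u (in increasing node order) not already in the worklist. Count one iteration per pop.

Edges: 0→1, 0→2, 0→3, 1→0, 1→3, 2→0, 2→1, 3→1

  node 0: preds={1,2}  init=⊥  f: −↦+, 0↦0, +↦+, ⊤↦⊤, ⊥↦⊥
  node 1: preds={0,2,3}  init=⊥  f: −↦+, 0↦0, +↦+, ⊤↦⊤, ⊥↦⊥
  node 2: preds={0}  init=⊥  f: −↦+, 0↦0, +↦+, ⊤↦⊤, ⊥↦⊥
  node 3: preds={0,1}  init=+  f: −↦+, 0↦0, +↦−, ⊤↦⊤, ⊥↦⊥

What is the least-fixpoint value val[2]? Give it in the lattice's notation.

⊤

Trace (14 dequeues):
  [1] u=0 | in ⊥ | out ⊥ | ==
  [2] u=1 | in + | out + | prev ⊥ | push {0}
  [3] u=2 | in ⊥ | out ⊥ | ==
  [4] u=3 | in + | out ⊤ | prev + | push {1}
  [5] u=0 | in + | out + | prev ⊥ | push {2,3}
  [6] u=1 | in ⊤ | out ⊤ | prev + | push {0}
  [7] u=2 | in + | out + | prev ⊥ | push {1}
  [8] u=3 | in ⊤ | out ⊤ | ==
  [9] u=0 | in ⊤ | out ⊤ | prev + | push {2,3}
  [10] u=1 | in ⊤ | out ⊤ | ==
  [11] u=2 | in ⊤ | out ⊤ | prev + | push {0,1}
  [12] u=3 | in ⊤ | out ⊤ | ==
  [13] u=0 | in ⊤ | out ⊤ | ==
  [14] u=1 | in ⊤ | out ⊤ | ==

Converged values:
  [0] ⊤
  [1] ⊤
  [2] ⊤
  [3] ⊤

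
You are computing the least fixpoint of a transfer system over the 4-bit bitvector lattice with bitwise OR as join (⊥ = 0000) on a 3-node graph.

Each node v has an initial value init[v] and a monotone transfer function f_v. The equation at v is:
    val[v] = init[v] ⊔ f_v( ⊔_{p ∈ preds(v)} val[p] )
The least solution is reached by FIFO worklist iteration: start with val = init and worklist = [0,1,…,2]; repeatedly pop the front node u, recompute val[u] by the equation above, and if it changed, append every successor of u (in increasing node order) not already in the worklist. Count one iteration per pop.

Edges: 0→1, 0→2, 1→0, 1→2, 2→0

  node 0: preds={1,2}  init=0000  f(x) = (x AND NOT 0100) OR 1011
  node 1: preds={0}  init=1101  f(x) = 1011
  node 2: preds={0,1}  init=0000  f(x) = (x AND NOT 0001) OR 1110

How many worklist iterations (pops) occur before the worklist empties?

Worklist (4 pops):
  #1 pop 0: in=1101 → 1011 (was 0000); enqueue []
  #2 pop 1: in=1011 → 1111 (was 1101); enqueue [0]
  #3 pop 2: in=1111 → 1110 (was 0000); enqueue []
  #4 pop 0: in=1111 → 1011 (no change)

Fixpoint:
  val[0] = 1011
  val[1] = 1111
  val[2] = 1110

4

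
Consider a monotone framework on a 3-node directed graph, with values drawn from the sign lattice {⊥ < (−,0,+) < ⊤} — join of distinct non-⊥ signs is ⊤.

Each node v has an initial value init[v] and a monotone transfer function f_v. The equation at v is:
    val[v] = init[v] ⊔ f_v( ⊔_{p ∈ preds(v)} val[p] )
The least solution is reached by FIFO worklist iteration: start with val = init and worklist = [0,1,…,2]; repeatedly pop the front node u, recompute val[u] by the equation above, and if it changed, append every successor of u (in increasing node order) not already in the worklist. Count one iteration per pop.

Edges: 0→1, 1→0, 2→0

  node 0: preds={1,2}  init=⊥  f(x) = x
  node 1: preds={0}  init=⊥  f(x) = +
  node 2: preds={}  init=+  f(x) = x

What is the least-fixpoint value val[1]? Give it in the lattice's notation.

+

Iteration log — 4 steps:
  step 1. node 0  ⊔preds=+  new=+  old=⊥  +wl: 
  step 2. node 1  ⊔preds=+  new=+  old=⊥  +wl: 0
  step 3. node 2  ⊔preds=⊥  new=+  stable
  step 4. node 0  ⊔preds=+  new=+  stable

Least fixpoint reached:
  node 0: +
  node 1: +
  node 2: +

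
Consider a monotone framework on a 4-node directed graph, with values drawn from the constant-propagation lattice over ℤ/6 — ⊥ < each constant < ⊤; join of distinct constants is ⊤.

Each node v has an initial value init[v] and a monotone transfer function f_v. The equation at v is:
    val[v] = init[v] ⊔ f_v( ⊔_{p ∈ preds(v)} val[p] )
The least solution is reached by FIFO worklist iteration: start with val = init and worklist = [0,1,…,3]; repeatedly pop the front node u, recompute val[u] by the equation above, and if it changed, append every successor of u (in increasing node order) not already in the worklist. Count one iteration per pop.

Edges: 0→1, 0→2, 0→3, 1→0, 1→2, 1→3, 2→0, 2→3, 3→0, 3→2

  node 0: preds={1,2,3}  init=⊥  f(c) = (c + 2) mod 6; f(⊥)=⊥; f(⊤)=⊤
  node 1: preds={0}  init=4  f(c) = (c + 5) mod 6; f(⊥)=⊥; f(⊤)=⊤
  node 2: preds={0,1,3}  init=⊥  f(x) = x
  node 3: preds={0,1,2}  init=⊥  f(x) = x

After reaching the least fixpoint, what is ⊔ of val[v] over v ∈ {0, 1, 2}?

Worklist (8 pops):
  #1 pop 0: in=4 → 0 (was ⊥); enqueue []
  #2 pop 1: in=0 → ⊤ (was 4); enqueue [0]
  #3 pop 2: in=⊤ → ⊤ (was ⊥); enqueue []
  #4 pop 3: in=⊤ → ⊤ (was ⊥); enqueue [2]
  #5 pop 0: in=⊤ → ⊤ (was 0); enqueue [1,3]
  #6 pop 2: in=⊤ → ⊤ (no change)
  #7 pop 1: in=⊤ → ⊤ (no change)
  #8 pop 3: in=⊤ → ⊤ (no change)

Fixpoint:
  val[0] = ⊤
  val[1] = ⊤
  val[2] = ⊤
  val[3] = ⊤

⊤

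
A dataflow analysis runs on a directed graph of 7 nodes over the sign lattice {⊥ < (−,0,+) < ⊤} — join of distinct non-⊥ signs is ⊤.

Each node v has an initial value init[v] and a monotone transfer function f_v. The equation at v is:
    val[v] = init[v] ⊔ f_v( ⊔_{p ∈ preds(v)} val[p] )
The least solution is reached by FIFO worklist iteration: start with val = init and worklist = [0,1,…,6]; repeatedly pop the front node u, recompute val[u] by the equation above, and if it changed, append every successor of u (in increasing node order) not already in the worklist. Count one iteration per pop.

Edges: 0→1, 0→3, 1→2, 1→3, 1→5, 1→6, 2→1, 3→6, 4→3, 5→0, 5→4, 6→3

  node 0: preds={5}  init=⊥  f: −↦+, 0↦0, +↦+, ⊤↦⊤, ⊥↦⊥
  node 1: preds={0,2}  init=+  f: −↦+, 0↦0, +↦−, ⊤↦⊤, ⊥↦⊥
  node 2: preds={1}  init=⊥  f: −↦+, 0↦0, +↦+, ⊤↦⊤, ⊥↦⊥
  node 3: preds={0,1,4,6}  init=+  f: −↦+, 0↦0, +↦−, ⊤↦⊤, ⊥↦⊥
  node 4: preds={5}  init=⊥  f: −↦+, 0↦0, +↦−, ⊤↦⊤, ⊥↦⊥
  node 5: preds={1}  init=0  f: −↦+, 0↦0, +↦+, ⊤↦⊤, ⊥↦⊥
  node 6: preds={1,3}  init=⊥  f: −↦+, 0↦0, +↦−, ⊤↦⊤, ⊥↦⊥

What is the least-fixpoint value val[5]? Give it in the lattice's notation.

⊤

Trace (13 dequeues):
  [1] u=0 | in 0 | out 0 | prev ⊥ | push {}
  [2] u=1 | in 0 | out ⊤ | prev + | push {}
  [3] u=2 | in ⊤ | out ⊤ | prev ⊥ | push {1}
  [4] u=3 | in ⊤ | out ⊤ | prev + | push {}
  [5] u=4 | in 0 | out 0 | prev ⊥ | push {3}
  [6] u=5 | in ⊤ | out ⊤ | prev 0 | push {0,4}
  [7] u=6 | in ⊤ | out ⊤ | prev ⊥ | push {}
  [8] u=1 | in ⊤ | out ⊤ | ==
  [9] u=3 | in ⊤ | out ⊤ | ==
  [10] u=0 | in ⊤ | out ⊤ | prev 0 | push {1,3}
  [11] u=4 | in ⊤ | out ⊤ | prev 0 | push {}
  [12] u=1 | in ⊤ | out ⊤ | ==
  [13] u=3 | in ⊤ | out ⊤ | ==

Converged values:
  [0] ⊤
  [1] ⊤
  [2] ⊤
  [3] ⊤
  [4] ⊤
  [5] ⊤
  [6] ⊤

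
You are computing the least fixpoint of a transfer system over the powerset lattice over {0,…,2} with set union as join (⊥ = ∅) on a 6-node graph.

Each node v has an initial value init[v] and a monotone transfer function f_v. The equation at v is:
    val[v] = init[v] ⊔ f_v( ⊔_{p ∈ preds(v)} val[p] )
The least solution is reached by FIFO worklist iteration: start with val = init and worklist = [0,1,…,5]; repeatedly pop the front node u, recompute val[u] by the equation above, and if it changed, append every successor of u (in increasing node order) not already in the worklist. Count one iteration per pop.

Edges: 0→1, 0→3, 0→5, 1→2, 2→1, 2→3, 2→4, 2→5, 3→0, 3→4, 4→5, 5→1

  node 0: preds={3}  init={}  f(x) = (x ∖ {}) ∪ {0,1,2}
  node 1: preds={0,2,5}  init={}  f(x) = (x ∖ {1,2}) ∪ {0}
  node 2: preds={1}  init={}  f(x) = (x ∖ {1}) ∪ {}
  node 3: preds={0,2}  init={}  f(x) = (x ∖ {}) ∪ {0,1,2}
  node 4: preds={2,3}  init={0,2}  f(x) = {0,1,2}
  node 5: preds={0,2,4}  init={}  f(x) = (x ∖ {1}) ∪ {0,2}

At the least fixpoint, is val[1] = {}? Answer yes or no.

Iteration log — 8 steps:
  step 1. node 0  ⊔preds={}  new={0,1,2}  old={}  +wl: 
  step 2. node 1  ⊔preds={0,1,2}  new={0}  old={}  +wl: 
  step 3. node 2  ⊔preds={0}  new={0}  old={}  +wl: 1
  step 4. node 3  ⊔preds={0,1,2}  new={0,1,2}  old={}  +wl: 0
  step 5. node 4  ⊔preds={0,1,2}  new={0,1,2}  old={0,2}  +wl: 
  step 6. node 5  ⊔preds={0,1,2}  new={0,2}  old={}  +wl: 
  step 7. node 1  ⊔preds={0,1,2}  new={0}  stable
  step 8. node 0  ⊔preds={0,1,2}  new={0,1,2}  stable

Least fixpoint reached:
  node 0: {0,1,2}
  node 1: {0}
  node 2: {0}
  node 3: {0,1,2}
  node 4: {0,1,2}
  node 5: {0,2}

no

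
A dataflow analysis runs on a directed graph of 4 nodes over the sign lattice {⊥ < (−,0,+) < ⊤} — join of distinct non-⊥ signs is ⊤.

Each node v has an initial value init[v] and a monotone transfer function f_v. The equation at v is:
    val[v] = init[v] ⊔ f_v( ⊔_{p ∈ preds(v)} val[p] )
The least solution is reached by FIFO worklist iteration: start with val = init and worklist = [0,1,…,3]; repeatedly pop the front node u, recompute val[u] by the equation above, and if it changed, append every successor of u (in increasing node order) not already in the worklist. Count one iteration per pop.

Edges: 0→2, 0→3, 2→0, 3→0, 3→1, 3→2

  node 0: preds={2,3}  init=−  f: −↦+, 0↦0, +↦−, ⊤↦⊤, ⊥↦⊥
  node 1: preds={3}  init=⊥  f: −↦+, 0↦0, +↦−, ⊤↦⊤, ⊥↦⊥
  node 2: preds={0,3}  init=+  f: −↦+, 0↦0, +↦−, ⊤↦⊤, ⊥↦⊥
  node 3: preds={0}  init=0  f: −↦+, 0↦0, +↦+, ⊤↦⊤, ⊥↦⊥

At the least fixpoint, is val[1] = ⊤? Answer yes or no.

Trace (7 dequeues):
  [1] u=0 | in ⊤ | out ⊤ | prev − | push {}
  [2] u=1 | in 0 | out 0 | prev ⊥ | push {}
  [3] u=2 | in ⊤ | out ⊤ | prev + | push {0}
  [4] u=3 | in ⊤ | out ⊤ | prev 0 | push {1,2}
  [5] u=0 | in ⊤ | out ⊤ | ==
  [6] u=1 | in ⊤ | out ⊤ | prev 0 | push {}
  [7] u=2 | in ⊤ | out ⊤ | ==

Converged values:
  [0] ⊤
  [1] ⊤
  [2] ⊤
  [3] ⊤

yes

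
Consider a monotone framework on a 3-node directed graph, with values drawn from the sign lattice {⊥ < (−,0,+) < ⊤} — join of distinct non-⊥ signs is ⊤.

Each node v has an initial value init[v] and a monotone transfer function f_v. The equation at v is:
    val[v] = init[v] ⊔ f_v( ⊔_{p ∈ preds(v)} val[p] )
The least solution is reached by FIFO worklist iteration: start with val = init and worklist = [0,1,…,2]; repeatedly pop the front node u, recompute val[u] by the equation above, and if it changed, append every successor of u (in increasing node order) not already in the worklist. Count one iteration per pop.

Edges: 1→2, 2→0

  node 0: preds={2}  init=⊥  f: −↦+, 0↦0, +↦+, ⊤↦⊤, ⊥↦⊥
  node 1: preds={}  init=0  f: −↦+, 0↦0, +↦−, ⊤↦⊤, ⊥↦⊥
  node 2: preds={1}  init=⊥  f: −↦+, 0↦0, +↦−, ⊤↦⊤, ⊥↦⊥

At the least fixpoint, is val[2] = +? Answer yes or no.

Iteration log — 4 steps:
  step 1. node 0  ⊔preds=⊥  new=⊥  stable
  step 2. node 1  ⊔preds=⊥  new=0  stable
  step 3. node 2  ⊔preds=0  new=0  old=⊥  +wl: 0
  step 4. node 0  ⊔preds=0  new=0  old=⊥  +wl: 

Least fixpoint reached:
  node 0: 0
  node 1: 0
  node 2: 0

no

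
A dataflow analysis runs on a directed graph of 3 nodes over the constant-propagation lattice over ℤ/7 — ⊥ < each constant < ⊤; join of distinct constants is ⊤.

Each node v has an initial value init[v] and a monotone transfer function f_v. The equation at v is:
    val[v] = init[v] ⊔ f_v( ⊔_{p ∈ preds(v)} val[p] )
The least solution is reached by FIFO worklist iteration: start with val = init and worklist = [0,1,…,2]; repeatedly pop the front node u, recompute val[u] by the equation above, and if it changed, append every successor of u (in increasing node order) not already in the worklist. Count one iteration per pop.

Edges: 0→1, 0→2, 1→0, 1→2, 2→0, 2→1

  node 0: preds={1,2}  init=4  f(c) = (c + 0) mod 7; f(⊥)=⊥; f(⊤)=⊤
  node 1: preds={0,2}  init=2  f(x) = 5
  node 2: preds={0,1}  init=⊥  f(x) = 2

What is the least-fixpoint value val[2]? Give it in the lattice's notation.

Worklist (5 pops):
  #1 pop 0: in=2 → ⊤ (was 4); enqueue []
  #2 pop 1: in=⊤ → ⊤ (was 2); enqueue [0]
  #3 pop 2: in=⊤ → 2 (was ⊥); enqueue [1]
  #4 pop 0: in=⊤ → ⊤ (no change)
  #5 pop 1: in=⊤ → ⊤ (no change)

Fixpoint:
  val[0] = ⊤
  val[1] = ⊤
  val[2] = 2

2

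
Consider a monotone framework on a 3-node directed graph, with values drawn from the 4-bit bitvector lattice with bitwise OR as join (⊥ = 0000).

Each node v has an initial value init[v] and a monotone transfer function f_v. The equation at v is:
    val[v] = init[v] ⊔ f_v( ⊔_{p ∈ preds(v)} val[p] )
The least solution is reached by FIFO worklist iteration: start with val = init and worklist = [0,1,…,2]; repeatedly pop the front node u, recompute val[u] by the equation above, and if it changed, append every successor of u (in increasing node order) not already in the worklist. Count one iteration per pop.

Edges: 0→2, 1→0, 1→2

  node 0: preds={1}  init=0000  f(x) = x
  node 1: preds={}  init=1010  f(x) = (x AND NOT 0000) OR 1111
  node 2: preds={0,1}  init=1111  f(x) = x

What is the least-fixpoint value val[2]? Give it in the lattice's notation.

Worklist (5 pops):
  #1 pop 0: in=1010 → 1010 (was 0000); enqueue []
  #2 pop 1: in=0000 → 1111 (was 1010); enqueue [0]
  #3 pop 2: in=1111 → 1111 (no change)
  #4 pop 0: in=1111 → 1111 (was 1010); enqueue [2]
  #5 pop 2: in=1111 → 1111 (no change)

Fixpoint:
  val[0] = 1111
  val[1] = 1111
  val[2] = 1111

1111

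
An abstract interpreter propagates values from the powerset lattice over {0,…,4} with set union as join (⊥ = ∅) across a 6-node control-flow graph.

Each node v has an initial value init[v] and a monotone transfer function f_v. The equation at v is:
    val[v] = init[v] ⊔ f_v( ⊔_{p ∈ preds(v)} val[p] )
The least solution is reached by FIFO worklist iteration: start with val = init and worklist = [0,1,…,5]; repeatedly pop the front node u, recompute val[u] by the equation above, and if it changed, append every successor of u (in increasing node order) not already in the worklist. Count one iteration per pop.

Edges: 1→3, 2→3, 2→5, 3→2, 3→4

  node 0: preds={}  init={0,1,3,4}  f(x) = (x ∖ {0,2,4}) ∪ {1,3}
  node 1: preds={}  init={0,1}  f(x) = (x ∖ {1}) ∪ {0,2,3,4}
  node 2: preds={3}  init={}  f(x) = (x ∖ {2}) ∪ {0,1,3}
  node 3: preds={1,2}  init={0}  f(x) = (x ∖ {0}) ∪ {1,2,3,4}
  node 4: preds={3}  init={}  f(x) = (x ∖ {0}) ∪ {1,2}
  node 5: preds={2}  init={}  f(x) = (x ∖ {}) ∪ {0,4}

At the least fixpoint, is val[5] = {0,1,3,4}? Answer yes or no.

yes

Trace (9 dequeues):
  [1] u=0 | in {} | out {0,1,3,4} | ==
  [2] u=1 | in {} | out {0,1,2,3,4} | prev {0,1} | push {}
  [3] u=2 | in {0} | out {0,1,3} | prev {} | push {}
  [4] u=3 | in {0,1,2,3,4} | out {0,1,2,3,4} | prev {0} | push {2}
  [5] u=4 | in {0,1,2,3,4} | out {1,2,3,4} | prev {} | push {}
  [6] u=5 | in {0,1,3} | out {0,1,3,4} | prev {} | push {}
  [7] u=2 | in {0,1,2,3,4} | out {0,1,3,4} | prev {0,1,3} | push {3,5}
  [8] u=3 | in {0,1,2,3,4} | out {0,1,2,3,4} | ==
  [9] u=5 | in {0,1,3,4} | out {0,1,3,4} | ==

Converged values:
  [0] {0,1,3,4}
  [1] {0,1,2,3,4}
  [2] {0,1,3,4}
  [3] {0,1,2,3,4}
  [4] {1,2,3,4}
  [5] {0,1,3,4}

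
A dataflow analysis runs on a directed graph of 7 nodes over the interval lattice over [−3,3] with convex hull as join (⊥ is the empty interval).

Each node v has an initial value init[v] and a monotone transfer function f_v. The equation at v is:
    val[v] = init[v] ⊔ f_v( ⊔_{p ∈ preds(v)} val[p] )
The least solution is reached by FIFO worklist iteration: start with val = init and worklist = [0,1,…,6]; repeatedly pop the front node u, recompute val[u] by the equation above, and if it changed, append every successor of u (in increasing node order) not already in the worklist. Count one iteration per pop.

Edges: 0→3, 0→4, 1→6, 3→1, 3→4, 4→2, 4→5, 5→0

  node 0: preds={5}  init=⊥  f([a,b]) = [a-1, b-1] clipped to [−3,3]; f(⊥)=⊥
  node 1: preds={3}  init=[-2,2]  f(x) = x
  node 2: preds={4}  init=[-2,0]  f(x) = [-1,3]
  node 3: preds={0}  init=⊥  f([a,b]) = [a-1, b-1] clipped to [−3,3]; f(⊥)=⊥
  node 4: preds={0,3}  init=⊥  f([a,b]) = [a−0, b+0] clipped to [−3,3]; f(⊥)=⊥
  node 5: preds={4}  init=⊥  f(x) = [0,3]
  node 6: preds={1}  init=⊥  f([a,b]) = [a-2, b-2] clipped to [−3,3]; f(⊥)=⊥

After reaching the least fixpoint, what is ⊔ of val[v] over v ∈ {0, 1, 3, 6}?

Worklist (13 pops):
  #1 pop 0: in=⊥ → ⊥ (no change)
  #2 pop 1: in=⊥ → [-2,2] (no change)
  #3 pop 2: in=⊥ → [-2,3] (was [-2,0]); enqueue []
  #4 pop 3: in=⊥ → ⊥ (no change)
  #5 pop 4: in=⊥ → ⊥ (no change)
  #6 pop 5: in=⊥ → [0,3] (was ⊥); enqueue [0]
  #7 pop 6: in=[-2,2] → [-3,0] (was ⊥); enqueue []
  #8 pop 0: in=[0,3] → [-1,2] (was ⊥); enqueue [3,4]
  #9 pop 3: in=[-1,2] → [-2,1] (was ⊥); enqueue [1]
  #10 pop 4: in=[-2,2] → [-2,2] (was ⊥); enqueue [2,5]
  #11 pop 1: in=[-2,1] → [-2,2] (no change)
  #12 pop 2: in=[-2,2] → [-2,3] (no change)
  #13 pop 5: in=[-2,2] → [0,3] (no change)

Fixpoint:
  val[0] = [-1,2]
  val[1] = [-2,2]
  val[2] = [-2,3]
  val[3] = [-2,1]
  val[4] = [-2,2]
  val[5] = [0,3]
  val[6] = [-3,0]

[-3,2]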